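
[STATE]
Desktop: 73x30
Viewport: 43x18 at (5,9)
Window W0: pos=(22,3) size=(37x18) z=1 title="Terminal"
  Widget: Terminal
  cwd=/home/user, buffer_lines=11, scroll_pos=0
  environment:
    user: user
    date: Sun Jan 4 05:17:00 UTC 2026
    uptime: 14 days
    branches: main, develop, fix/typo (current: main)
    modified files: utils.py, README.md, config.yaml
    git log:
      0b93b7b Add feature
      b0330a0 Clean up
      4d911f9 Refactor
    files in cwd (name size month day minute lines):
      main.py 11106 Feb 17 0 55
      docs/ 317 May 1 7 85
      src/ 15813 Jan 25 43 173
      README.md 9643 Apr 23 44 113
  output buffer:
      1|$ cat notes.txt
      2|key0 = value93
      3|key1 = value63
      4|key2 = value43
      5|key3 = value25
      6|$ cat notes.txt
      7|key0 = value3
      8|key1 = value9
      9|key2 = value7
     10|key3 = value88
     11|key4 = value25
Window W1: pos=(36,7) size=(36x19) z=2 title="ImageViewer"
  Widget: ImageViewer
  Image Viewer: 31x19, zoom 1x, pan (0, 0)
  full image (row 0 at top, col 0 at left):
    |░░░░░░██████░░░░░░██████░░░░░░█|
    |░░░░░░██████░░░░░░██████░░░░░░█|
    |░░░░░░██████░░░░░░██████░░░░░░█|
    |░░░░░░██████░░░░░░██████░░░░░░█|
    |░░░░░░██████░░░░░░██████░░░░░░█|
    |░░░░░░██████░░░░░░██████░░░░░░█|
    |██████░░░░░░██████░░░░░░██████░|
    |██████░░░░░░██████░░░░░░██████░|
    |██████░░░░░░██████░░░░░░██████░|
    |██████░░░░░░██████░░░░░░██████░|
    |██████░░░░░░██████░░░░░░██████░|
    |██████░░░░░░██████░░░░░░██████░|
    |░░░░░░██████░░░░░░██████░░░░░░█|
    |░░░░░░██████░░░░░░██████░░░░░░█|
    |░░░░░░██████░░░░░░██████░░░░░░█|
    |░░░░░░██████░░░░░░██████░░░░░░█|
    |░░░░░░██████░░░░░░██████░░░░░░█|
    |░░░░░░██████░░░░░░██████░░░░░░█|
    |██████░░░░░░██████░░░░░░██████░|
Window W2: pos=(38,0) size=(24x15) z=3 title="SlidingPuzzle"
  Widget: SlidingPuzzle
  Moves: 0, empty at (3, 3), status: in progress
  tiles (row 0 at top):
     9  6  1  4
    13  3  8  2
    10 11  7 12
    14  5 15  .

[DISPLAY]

                 ┃key2 = value4┠─┃├────┼───
                 ┃key3 = value2┃░┃│ 14 │  5
                 ┃$ cat notes.t┃░┃└────┴───
                 ┃key0 = value3┃░┃Moves: 0 
                 ┃key1 = value9┃░┃         
                 ┃key2 = value7┃░┗━━━━━━━━━
                 ┃key3 = value8┃░░░░░░█████
                 ┃key4 = value2┃██████░░░░░
                 ┃$ █          ┃██████░░░░░
                 ┃             ┃██████░░░░░
                 ┃             ┃██████░░░░░
                 ┗━━━━━━━━━━━━━┃██████░░░░░
                               ┃██████░░░░░
                               ┃░░░░░░█████
                               ┃░░░░░░█████
                               ┃░░░░░░█████
                               ┗━━━━━━━━━━━
                                           


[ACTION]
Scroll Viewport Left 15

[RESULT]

                      ┃key2 = value4┠─┃├───
                      ┃key3 = value2┃░┃│ 14
                      ┃$ cat notes.t┃░┃└───
                      ┃key0 = value3┃░┃Move
                      ┃key1 = value9┃░┃    
                      ┃key2 = value7┃░┗━━━━
                      ┃key3 = value8┃░░░░░░
                      ┃key4 = value2┃██████
                      ┃$ █          ┃██████
                      ┃             ┃██████
                      ┃             ┃██████
                      ┗━━━━━━━━━━━━━┃██████
                                    ┃██████
                                    ┃░░░░░░
                                    ┃░░░░░░
                                    ┃░░░░░░
                                    ┗━━━━━━
                                           


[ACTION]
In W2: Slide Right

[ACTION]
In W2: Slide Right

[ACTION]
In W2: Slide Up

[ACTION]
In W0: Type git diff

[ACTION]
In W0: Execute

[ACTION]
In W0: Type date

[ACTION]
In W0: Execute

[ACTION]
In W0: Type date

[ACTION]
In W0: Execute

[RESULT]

                      ┃diff --git a/┠─┃├───
                      ┃--- a/main.py┃░┃│ 14
                      ┃+++ b/main.py┃░┃└───
                      ┃@@ -1,3 +1,4 ┃░┃Move
                      ┃+# updated   ┃░┃    
                      ┃ import sys  ┃░┗━━━━
                      ┃$ date       ┃░░░░░░
                      ┃Sun Jan 4 05:┃██████
                      ┃$ date       ┃██████
                      ┃Sun Jan 4 05:┃██████
                      ┃$ █          ┃██████
                      ┗━━━━━━━━━━━━━┃██████
                                    ┃██████
                                    ┃░░░░░░
                                    ┃░░░░░░
                                    ┃░░░░░░
                                    ┗━━━━━━
                                           


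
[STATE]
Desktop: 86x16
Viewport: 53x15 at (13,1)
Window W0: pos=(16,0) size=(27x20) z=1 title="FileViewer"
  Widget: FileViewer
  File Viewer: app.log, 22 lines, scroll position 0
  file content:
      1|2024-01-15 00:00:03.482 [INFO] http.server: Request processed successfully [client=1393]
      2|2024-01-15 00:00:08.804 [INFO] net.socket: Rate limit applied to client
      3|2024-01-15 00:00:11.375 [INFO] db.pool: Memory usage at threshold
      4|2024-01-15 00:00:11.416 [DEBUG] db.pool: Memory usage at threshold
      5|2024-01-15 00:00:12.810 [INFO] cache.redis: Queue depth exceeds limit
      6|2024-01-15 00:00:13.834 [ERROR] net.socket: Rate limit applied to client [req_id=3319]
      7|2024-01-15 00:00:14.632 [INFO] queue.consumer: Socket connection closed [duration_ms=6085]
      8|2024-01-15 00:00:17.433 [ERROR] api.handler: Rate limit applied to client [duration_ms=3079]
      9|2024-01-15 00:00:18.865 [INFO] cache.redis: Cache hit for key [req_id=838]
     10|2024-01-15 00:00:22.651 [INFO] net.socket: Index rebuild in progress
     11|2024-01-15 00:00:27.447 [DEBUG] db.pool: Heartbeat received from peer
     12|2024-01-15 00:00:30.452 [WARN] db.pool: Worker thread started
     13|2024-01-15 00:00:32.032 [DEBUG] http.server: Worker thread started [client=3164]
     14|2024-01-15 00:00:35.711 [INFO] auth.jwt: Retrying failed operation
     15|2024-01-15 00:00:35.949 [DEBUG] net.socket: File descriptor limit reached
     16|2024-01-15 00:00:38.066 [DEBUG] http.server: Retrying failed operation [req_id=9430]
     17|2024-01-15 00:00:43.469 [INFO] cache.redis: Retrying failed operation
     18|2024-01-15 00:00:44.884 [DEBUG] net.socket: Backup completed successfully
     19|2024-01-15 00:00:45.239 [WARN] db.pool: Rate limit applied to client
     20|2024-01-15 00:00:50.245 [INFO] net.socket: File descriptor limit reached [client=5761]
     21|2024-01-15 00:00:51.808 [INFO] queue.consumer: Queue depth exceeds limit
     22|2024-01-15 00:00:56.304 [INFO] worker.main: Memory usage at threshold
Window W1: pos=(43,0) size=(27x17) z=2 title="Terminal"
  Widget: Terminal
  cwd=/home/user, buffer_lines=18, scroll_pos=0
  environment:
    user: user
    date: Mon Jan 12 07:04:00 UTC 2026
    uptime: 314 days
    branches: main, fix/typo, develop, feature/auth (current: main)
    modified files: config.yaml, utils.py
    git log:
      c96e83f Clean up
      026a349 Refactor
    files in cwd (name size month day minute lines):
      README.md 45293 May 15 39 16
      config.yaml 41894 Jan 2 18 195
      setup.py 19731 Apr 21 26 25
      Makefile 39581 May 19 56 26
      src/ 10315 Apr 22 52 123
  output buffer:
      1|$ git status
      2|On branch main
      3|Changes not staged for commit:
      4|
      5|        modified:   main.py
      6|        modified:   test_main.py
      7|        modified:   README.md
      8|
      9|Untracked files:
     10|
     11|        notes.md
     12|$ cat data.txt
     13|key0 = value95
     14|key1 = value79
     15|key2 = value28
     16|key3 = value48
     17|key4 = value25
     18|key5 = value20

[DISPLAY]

   ┃ FileViewer              ┃┃ Terminal             
   ┠─────────────────────────┨┠──────────────────────
   ┃2024-01-15 00:00:03.482 ▲┃┃$ git status          
   ┃2024-01-15 00:00:08.804 █┃┃On branch main        
   ┃2024-01-15 00:00:11.375 ░┃┃Changes not staged for
   ┃2024-01-15 00:00:11.416 ░┃┃                      
   ┃2024-01-15 00:00:12.810 ░┃┃        modified:   ma
   ┃2024-01-15 00:00:13.834 ░┃┃        modified:   te
   ┃2024-01-15 00:00:14.632 ░┃┃        modified:   RE
   ┃2024-01-15 00:00:17.433 ░┃┃                      
   ┃2024-01-15 00:00:18.865 ░┃┃Untracked files:      
   ┃2024-01-15 00:00:22.651 ░┃┃                      
   ┃2024-01-15 00:00:27.447 ░┃┃        notes.md      
   ┃2024-01-15 00:00:30.452 ░┃┃$ cat data.txt        
   ┃2024-01-15 00:00:32.032 ░┃┃key0 = value95        


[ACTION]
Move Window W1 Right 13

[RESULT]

   ┃ FileViewer              ┃             ┃ Terminal
   ┠─────────────────────────┨             ┠─────────
   ┃2024-01-15 00:00:03.482 ▲┃             ┃$ git sta
   ┃2024-01-15 00:00:08.804 █┃             ┃On branch
   ┃2024-01-15 00:00:11.375 ░┃             ┃Changes n
   ┃2024-01-15 00:00:11.416 ░┃             ┃         
   ┃2024-01-15 00:00:12.810 ░┃             ┃        m
   ┃2024-01-15 00:00:13.834 ░┃             ┃        m
   ┃2024-01-15 00:00:14.632 ░┃             ┃        m
   ┃2024-01-15 00:00:17.433 ░┃             ┃         
   ┃2024-01-15 00:00:18.865 ░┃             ┃Untracked
   ┃2024-01-15 00:00:22.651 ░┃             ┃         
   ┃2024-01-15 00:00:27.447 ░┃             ┃        n
   ┃2024-01-15 00:00:30.452 ░┃             ┃$ cat dat
   ┃2024-01-15 00:00:32.032 ░┃             ┃key0 = va


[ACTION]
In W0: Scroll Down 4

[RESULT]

   ┃ FileViewer              ┃             ┃ Terminal
   ┠─────────────────────────┨             ┠─────────
   ┃2024-01-15 00:00:12.810 ▲┃             ┃$ git sta
   ┃2024-01-15 00:00:13.834 ░┃             ┃On branch
   ┃2024-01-15 00:00:14.632 ░┃             ┃Changes n
   ┃2024-01-15 00:00:17.433 ░┃             ┃         
   ┃2024-01-15 00:00:18.865 ░┃             ┃        m
   ┃2024-01-15 00:00:22.651 ░┃             ┃        m
   ┃2024-01-15 00:00:27.447 ░┃             ┃        m
   ┃2024-01-15 00:00:30.452 ░┃             ┃         
   ┃2024-01-15 00:00:32.032 ░┃             ┃Untracked
   ┃2024-01-15 00:00:35.711 ░┃             ┃         
   ┃2024-01-15 00:00:35.949 █┃             ┃        n
   ┃2024-01-15 00:00:38.066 ░┃             ┃$ cat dat
   ┃2024-01-15 00:00:43.469 ░┃             ┃key0 = va


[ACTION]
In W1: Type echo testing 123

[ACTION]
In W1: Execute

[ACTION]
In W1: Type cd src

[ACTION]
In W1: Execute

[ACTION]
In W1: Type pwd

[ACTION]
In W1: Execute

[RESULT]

   ┃ FileViewer              ┃             ┃ Terminal
   ┠─────────────────────────┨             ┠─────────
   ┃2024-01-15 00:00:12.810 ▲┃             ┃key0 = va
   ┃2024-01-15 00:00:13.834 ░┃             ┃key1 = va
   ┃2024-01-15 00:00:14.632 ░┃             ┃key2 = va
   ┃2024-01-15 00:00:17.433 ░┃             ┃key3 = va
   ┃2024-01-15 00:00:18.865 ░┃             ┃key4 = va
   ┃2024-01-15 00:00:22.651 ░┃             ┃key5 = va
   ┃2024-01-15 00:00:27.447 ░┃             ┃$ echo te
   ┃2024-01-15 00:00:30.452 ░┃             ┃testing 1
   ┃2024-01-15 00:00:32.032 ░┃             ┃$ cd src 
   ┃2024-01-15 00:00:35.711 ░┃             ┃         
   ┃2024-01-15 00:00:35.949 █┃             ┃$ pwd    
   ┃2024-01-15 00:00:38.066 ░┃             ┃/home/use
   ┃2024-01-15 00:00:43.469 ░┃             ┃$ █      


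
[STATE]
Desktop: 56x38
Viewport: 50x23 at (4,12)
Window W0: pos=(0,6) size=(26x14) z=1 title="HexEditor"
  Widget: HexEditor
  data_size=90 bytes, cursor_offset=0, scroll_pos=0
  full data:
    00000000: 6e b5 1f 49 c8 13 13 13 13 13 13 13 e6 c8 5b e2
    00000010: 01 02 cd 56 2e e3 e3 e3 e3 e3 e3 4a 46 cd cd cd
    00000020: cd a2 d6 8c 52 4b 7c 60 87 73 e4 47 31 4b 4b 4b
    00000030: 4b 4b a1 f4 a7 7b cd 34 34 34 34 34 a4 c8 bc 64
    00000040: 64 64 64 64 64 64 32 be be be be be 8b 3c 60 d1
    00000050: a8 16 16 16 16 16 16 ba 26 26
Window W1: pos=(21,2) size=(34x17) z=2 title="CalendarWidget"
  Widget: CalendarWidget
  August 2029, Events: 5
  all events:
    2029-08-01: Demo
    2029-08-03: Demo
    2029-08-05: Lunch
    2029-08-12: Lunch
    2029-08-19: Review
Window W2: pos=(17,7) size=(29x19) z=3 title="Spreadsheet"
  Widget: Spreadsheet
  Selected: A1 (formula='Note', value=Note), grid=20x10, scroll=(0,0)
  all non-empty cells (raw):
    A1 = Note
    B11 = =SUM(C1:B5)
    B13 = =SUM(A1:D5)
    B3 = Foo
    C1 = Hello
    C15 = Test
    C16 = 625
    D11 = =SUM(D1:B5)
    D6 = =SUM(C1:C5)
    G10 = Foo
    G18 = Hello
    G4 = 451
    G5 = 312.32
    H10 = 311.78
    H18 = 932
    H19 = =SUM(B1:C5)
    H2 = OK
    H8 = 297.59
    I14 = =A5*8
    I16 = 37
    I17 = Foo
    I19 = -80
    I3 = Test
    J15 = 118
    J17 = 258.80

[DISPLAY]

00030  4b 4b ┃---------------------------┃        
00040  64 64 ┃  1 [Note]         0Hello  ┃        
00050  a8 16 ┃  2        0       0       ┃        
             ┃  3        0Foo            ┃        
             ┃  4        0       0       ┃        
             ┃  5        0       0       ┃        
             ┃  6        0       0       ┃━━━━━━━━
━━━━━━━━━━━━━┃  7        0       0       ┃        
             ┃  8        0       0       ┃        
             ┃  9        0       0       ┃        
             ┃ 10        0       0       ┃        
             ┃ 11        0       0       ┃        
             ┃ 12        0       0       ┃        
             ┗━━━━━━━━━━━━━━━━━━━━━━━━━━━┛        
                                                  
                                                  
                                                  
                                                  
                                                  
                                                  
                                                  
                                                  
                                                  


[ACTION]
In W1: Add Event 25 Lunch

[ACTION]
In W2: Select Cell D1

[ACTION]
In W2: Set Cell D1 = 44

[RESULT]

00030  4b 4b ┃---------------------------┃        
00040  64 64 ┃  1 Note           0Hello  ┃        
00050  a8 16 ┃  2        0       0       ┃        
             ┃  3        0Foo            ┃        
             ┃  4        0       0       ┃        
             ┃  5        0       0       ┃        
             ┃  6        0       0       ┃━━━━━━━━
━━━━━━━━━━━━━┃  7        0       0       ┃        
             ┃  8        0       0       ┃        
             ┃  9        0       0       ┃        
             ┃ 10        0       0       ┃        
             ┃ 11        0       0       ┃        
             ┃ 12        0       0       ┃        
             ┗━━━━━━━━━━━━━━━━━━━━━━━━━━━┛        
                                                  
                                                  
                                                  
                                                  
                                                  
                                                  
                                                  
                                                  
                                                  


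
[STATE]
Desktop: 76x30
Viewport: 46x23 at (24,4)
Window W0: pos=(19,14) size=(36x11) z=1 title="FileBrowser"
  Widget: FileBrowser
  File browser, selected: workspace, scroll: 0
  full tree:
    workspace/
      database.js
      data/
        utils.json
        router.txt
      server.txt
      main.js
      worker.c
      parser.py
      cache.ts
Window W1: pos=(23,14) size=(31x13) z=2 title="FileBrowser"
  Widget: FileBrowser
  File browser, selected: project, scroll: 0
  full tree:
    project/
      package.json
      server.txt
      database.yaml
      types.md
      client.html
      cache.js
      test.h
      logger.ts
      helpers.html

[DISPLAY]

                                              
                                              
                                              
                                              
                                              
                                              
                                              
                                              
                                              
                                              
━━━━━━━━━━━━━━━━━━━━━━━━━━━━━┓┓               
 FileBrowser                 ┃┃               
─────────────────────────────┨┨               
> [-] project/               ┃┃               
    package.json             ┃┃               
    server.txt               ┃┃               
    database.yaml            ┃┃               
    types.md                 ┃┃               
    client.html              ┃┃               
    cache.js                 ┃┃               
    test.h                   ┃┛               
    logger.ts                ┃                
━━━━━━━━━━━━━━━━━━━━━━━━━━━━━┛                


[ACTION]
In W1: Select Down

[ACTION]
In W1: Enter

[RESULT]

                                              
                                              
                                              
                                              
                                              
                                              
                                              
                                              
                                              
                                              
━━━━━━━━━━━━━━━━━━━━━━━━━━━━━┓┓               
 FileBrowser                 ┃┃               
─────────────────────────────┨┨               
  [-] project/               ┃┃               
  > package.json             ┃┃               
    server.txt               ┃┃               
    database.yaml            ┃┃               
    types.md                 ┃┃               
    client.html              ┃┃               
    cache.js                 ┃┃               
    test.h                   ┃┛               
    logger.ts                ┃                
━━━━━━━━━━━━━━━━━━━━━━━━━━━━━┛                


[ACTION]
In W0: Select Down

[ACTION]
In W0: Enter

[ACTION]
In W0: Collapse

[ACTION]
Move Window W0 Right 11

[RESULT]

                                              
                                              
                                              
                                              
                                              
                                              
                                              
                                              
                                              
                                              
━━━━━━━━━━━━━━━━━━━━━━━━━━━━━┓━━━━━━━━━━━┓    
 FileBrowser                 ┃           ┃    
─────────────────────────────┨───────────┨    
  [-] project/               ┃           ┃    
  > package.json             ┃           ┃    
    server.txt               ┃           ┃    
    database.yaml            ┃           ┃    
    types.md                 ┃           ┃    
    client.html              ┃           ┃    
    cache.js                 ┃           ┃    
    test.h                   ┃━━━━━━━━━━━┛    
    logger.ts                ┃                
━━━━━━━━━━━━━━━━━━━━━━━━━━━━━┛                


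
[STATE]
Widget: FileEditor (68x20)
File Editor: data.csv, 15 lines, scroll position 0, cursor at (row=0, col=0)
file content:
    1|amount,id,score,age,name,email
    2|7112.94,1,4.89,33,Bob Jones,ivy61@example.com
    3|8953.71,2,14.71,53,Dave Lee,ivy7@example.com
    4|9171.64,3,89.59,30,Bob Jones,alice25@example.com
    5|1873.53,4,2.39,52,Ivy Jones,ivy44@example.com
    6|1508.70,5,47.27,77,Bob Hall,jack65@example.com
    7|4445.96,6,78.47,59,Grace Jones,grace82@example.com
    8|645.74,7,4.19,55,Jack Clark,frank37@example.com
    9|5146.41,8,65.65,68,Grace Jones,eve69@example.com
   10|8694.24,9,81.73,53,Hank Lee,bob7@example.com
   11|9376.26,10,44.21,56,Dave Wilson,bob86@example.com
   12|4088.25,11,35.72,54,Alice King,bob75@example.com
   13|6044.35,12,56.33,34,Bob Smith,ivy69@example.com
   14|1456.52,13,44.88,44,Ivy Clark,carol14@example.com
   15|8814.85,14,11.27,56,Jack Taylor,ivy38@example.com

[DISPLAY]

█mount,id,score,age,name,email                                     ▲
7112.94,1,4.89,33,Bob Jones,ivy61@example.com                      █
8953.71,2,14.71,53,Dave Lee,ivy7@example.com                       ░
9171.64,3,89.59,30,Bob Jones,alice25@example.com                   ░
1873.53,4,2.39,52,Ivy Jones,ivy44@example.com                      ░
1508.70,5,47.27,77,Bob Hall,jack65@example.com                     ░
4445.96,6,78.47,59,Grace Jones,grace82@example.com                 ░
645.74,7,4.19,55,Jack Clark,frank37@example.com                    ░
5146.41,8,65.65,68,Grace Jones,eve69@example.com                   ░
8694.24,9,81.73,53,Hank Lee,bob7@example.com                       ░
9376.26,10,44.21,56,Dave Wilson,bob86@example.com                  ░
4088.25,11,35.72,54,Alice King,bob75@example.com                   ░
6044.35,12,56.33,34,Bob Smith,ivy69@example.com                    ░
1456.52,13,44.88,44,Ivy Clark,carol14@example.com                  ░
8814.85,14,11.27,56,Jack Taylor,ivy38@example.com                  ░
                                                                   ░
                                                                   ░
                                                                   ░
                                                                   ░
                                                                   ▼


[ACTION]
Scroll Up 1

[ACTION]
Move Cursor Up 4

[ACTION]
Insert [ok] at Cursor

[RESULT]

ok█mount,id,score,age,name,email                                   ▲
7112.94,1,4.89,33,Bob Jones,ivy61@example.com                      █
8953.71,2,14.71,53,Dave Lee,ivy7@example.com                       ░
9171.64,3,89.59,30,Bob Jones,alice25@example.com                   ░
1873.53,4,2.39,52,Ivy Jones,ivy44@example.com                      ░
1508.70,5,47.27,77,Bob Hall,jack65@example.com                     ░
4445.96,6,78.47,59,Grace Jones,grace82@example.com                 ░
645.74,7,4.19,55,Jack Clark,frank37@example.com                    ░
5146.41,8,65.65,68,Grace Jones,eve69@example.com                   ░
8694.24,9,81.73,53,Hank Lee,bob7@example.com                       ░
9376.26,10,44.21,56,Dave Wilson,bob86@example.com                  ░
4088.25,11,35.72,54,Alice King,bob75@example.com                   ░
6044.35,12,56.33,34,Bob Smith,ivy69@example.com                    ░
1456.52,13,44.88,44,Ivy Clark,carol14@example.com                  ░
8814.85,14,11.27,56,Jack Taylor,ivy38@example.com                  ░
                                                                   ░
                                                                   ░
                                                                   ░
                                                                   ░
                                                                   ▼


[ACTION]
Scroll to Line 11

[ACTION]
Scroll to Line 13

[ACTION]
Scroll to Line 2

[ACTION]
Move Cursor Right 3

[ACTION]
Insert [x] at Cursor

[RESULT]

okamox█nt,id,score,age,name,email                                  ▲
7112.94,1,4.89,33,Bob Jones,ivy61@example.com                      █
8953.71,2,14.71,53,Dave Lee,ivy7@example.com                       ░
9171.64,3,89.59,30,Bob Jones,alice25@example.com                   ░
1873.53,4,2.39,52,Ivy Jones,ivy44@example.com                      ░
1508.70,5,47.27,77,Bob Hall,jack65@example.com                     ░
4445.96,6,78.47,59,Grace Jones,grace82@example.com                 ░
645.74,7,4.19,55,Jack Clark,frank37@example.com                    ░
5146.41,8,65.65,68,Grace Jones,eve69@example.com                   ░
8694.24,9,81.73,53,Hank Lee,bob7@example.com                       ░
9376.26,10,44.21,56,Dave Wilson,bob86@example.com                  ░
4088.25,11,35.72,54,Alice King,bob75@example.com                   ░
6044.35,12,56.33,34,Bob Smith,ivy69@example.com                    ░
1456.52,13,44.88,44,Ivy Clark,carol14@example.com                  ░
8814.85,14,11.27,56,Jack Taylor,ivy38@example.com                  ░
                                                                   ░
                                                                   ░
                                                                   ░
                                                                   ░
                                                                   ▼


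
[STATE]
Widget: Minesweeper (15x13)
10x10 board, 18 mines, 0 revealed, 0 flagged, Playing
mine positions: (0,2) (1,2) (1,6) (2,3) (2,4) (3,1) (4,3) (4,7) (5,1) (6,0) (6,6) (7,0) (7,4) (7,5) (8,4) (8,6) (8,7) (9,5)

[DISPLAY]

■■■■■■■■■■     
■■■■■■■■■■     
■■■■■■■■■■     
■■■■■■■■■■     
■■■■■■■■■■     
■■■■■■■■■■     
■■■■■■■■■■     
■■■■■■■■■■     
■■■■■■■■■■     
■■■■■■■■■■     
               
               
               


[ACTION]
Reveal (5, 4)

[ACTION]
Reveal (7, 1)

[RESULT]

■■■■■■■■■■     
■■■■■■■■■■     
■■■■■■■■■■     
■■■■■■■■■■     
■■■■■■■■■■     
■■■■1■■■■■     
■■■■■■■■■■     
■2■■■■■■■■     
■■■■■■■■■■     
■■■■■■■■■■     
               
               
               


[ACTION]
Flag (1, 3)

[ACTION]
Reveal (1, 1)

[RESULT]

■■■■■■■■■■     
■2■⚑■■■■■■     
■■■■■■■■■■     
■■■■■■■■■■     
■■■■■■■■■■     
■■■■1■■■■■     
■■■■■■■■■■     
■2■■■■■■■■     
■■■■■■■■■■     
■■■■■■■■■■     
               
               
               


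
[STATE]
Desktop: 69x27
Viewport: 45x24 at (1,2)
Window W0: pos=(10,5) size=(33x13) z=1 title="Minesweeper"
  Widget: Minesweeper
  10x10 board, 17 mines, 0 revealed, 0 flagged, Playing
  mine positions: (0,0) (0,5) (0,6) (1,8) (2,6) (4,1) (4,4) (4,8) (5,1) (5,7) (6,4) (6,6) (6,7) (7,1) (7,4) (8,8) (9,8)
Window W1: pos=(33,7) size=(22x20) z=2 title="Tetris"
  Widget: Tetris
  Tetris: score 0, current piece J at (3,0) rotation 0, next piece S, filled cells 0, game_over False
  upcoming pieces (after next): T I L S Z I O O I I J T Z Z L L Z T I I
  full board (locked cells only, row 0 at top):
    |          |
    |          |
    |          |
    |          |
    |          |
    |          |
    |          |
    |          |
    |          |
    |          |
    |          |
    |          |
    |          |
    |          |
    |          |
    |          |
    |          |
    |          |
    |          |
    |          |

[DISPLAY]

                                             
                                             
                                             
         ┏━━━━━━━━━━━━━━━━━━━━━━━━━━━━━━━┓   
         ┃ Minesweeper                   ┃   
         ┠──────────────────────┏━━━━━━━━━━━━
         ┃■■■■■■■■■■            ┃ Tetris     
         ┃■■■■■■■■■■            ┠────────────
         ┃■■■■■■■■■■            ┃          │N
         ┃■■■■■■■■■■            ┃          │ 
         ┃■■■■■■■■■■            ┃          │░
         ┃■■■■■■■■■■            ┃          │ 
         ┃■■■■■■■■■■            ┃          │ 
         ┃■■■■■■■■■■            ┃          │ 
         ┃■■■■■■■■■■            ┃          │S
         ┗━━━━━━━━━━━━━━━━━━━━━━┃          │0
                                ┃          │ 
                                ┃          │ 
                                ┃          │ 
                                ┃          │ 
                                ┃          │ 
                                ┃          │ 
                                ┃          │ 
                                ┃          │ 


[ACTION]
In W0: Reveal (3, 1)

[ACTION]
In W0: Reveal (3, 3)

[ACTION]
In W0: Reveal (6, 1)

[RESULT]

                                             
                                             
                                             
         ┏━━━━━━━━━━━━━━━━━━━━━━━━━━━━━━━┓   
         ┃ Minesweeper                   ┃   
         ┠──────────────────────┏━━━━━━━━━━━━
         ┃■■■■■■■■■■            ┃ Tetris     
         ┃■■■■■■■■■■            ┠────────────
         ┃■■■■■■■■■■            ┃          │N
         ┃■1■1■■■■■■            ┃          │ 
         ┃■■■■■■■■■■            ┃          │░
         ┃■■■■■■■■■■            ┃          │ 
         ┃■2■■■■■■■■            ┃          │ 
         ┃■■■■■■■■■■            ┃          │ 
         ┃■■■■■■■■■■            ┃          │S
         ┗━━━━━━━━━━━━━━━━━━━━━━┃          │0
                                ┃          │ 
                                ┃          │ 
                                ┃          │ 
                                ┃          │ 
                                ┃          │ 
                                ┃          │ 
                                ┃          │ 
                                ┃          │ 


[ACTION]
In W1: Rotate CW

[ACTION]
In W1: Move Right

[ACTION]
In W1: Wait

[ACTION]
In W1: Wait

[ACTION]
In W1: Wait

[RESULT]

                                             
                                             
                                             
         ┏━━━━━━━━━━━━━━━━━━━━━━━━━━━━━━━┓   
         ┃ Minesweeper                   ┃   
         ┠──────────────────────┏━━━━━━━━━━━━
         ┃■■■■■■■■■■            ┃ Tetris     
         ┃■■■■■■■■■■            ┠────────────
         ┃■■■■■■■■■■            ┃    █     │N
         ┃■1■1■■■■■■            ┃    █     │ 
         ┃■■■■■■■■■■            ┃          │░
         ┃■■■■■■■■■■            ┃          │ 
         ┃■2■■■■■■■■            ┃          │ 
         ┃■■■■■■■■■■            ┃          │ 
         ┃■■■■■■■■■■            ┃          │S
         ┗━━━━━━━━━━━━━━━━━━━━━━┃          │0
                                ┃          │ 
                                ┃          │ 
                                ┃          │ 
                                ┃          │ 
                                ┃          │ 
                                ┃          │ 
                                ┃          │ 
                                ┃          │ 


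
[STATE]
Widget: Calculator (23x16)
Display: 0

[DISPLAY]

                      0
┌───┬───┬───┬───┐      
│ 7 │ 8 │ 9 │ ÷ │      
├───┼───┼───┼───┤      
│ 4 │ 5 │ 6 │ × │      
├───┼───┼───┼───┤      
│ 1 │ 2 │ 3 │ - │      
├───┼───┼───┼───┤      
│ 0 │ . │ = │ + │      
├───┼───┼───┼───┤      
│ C │ MC│ MR│ M+│      
└───┴───┴───┴───┘      
                       
                       
                       
                       


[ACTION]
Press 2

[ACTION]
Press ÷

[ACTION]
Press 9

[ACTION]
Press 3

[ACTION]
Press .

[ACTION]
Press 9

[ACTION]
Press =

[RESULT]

          0.02129925453
┌───┬───┬───┬───┐      
│ 7 │ 8 │ 9 │ ÷ │      
├───┼───┼───┼───┤      
│ 4 │ 5 │ 6 │ × │      
├───┼───┼───┼───┤      
│ 1 │ 2 │ 3 │ - │      
├───┼───┼───┼───┤      
│ 0 │ . │ = │ + │      
├───┼───┼───┼───┤      
│ C │ MC│ MR│ M+│      
└───┴───┴───┴───┘      
                       
                       
                       
                       


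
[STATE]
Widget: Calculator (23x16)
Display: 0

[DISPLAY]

                      0
┌───┬───┬───┬───┐      
│ 7 │ 8 │ 9 │ ÷ │      
├───┼───┼───┼───┤      
│ 4 │ 5 │ 6 │ × │      
├───┼───┼───┼───┤      
│ 1 │ 2 │ 3 │ - │      
├───┼───┼───┼───┤      
│ 0 │ . │ = │ + │      
├───┼───┼───┼───┤      
│ C │ MC│ MR│ M+│      
└───┴───┴───┴───┘      
                       
                       
                       
                       


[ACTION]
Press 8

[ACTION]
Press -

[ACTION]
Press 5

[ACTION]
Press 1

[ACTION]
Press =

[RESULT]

                    -43
┌───┬───┬───┬───┐      
│ 7 │ 8 │ 9 │ ÷ │      
├───┼───┼───┼───┤      
│ 4 │ 5 │ 6 │ × │      
├───┼───┼───┼───┤      
│ 1 │ 2 │ 3 │ - │      
├───┼───┼───┼───┤      
│ 0 │ . │ = │ + │      
├───┼───┼───┼───┤      
│ C │ MC│ MR│ M+│      
└───┴───┴───┴───┘      
                       
                       
                       
                       


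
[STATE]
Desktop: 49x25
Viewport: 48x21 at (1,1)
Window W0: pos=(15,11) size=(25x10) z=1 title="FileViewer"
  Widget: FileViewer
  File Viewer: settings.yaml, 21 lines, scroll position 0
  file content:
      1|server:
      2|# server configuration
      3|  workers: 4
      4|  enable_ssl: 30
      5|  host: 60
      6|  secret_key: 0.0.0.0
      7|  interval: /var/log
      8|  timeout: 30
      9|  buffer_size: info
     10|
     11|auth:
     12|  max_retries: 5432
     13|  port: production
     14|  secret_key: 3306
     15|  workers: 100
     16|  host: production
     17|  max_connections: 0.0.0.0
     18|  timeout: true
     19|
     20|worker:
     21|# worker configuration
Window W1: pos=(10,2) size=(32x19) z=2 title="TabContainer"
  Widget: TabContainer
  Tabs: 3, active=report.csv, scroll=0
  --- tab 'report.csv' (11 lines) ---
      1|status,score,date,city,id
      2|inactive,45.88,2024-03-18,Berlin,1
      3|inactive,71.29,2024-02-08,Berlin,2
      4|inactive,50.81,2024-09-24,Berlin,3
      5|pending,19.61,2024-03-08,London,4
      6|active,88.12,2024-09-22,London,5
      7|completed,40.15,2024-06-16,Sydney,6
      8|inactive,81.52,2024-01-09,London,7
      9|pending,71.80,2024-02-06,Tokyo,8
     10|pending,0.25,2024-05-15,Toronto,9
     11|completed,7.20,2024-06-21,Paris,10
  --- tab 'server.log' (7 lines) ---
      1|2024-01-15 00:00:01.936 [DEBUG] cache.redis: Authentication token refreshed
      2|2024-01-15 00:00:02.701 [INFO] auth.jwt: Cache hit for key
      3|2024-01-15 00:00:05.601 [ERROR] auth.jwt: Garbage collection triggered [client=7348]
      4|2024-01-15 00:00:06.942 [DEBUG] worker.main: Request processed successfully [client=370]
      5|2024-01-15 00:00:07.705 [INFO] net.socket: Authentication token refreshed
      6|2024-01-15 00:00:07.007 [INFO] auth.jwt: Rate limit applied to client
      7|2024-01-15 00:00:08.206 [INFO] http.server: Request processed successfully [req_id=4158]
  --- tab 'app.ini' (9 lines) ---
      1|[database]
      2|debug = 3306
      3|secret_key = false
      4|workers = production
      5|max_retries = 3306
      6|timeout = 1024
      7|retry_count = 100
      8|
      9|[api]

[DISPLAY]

                                                
         ┏━━━━━━━━━━━━━━━━━━━━━━━━━━━━━━┓       
         ┃ TabContainer                 ┃       
         ┠──────────────────────────────┨       
         ┃[report.csv]│ server.log │ app┃       
         ┃──────────────────────────────┃       
         ┃status,score,date,city,id     ┃       
         ┃inactive,45.88,2024-03-18,Berl┃       
         ┃inactive,71.29,2024-02-08,Berl┃       
         ┃inactive,50.81,2024-09-24,Berl┃       
         ┃pending,19.61,2024-03-08,Londo┃       
         ┃active,88.12,2024-09-22,London┃       
         ┃completed,40.15,2024-06-16,Syd┃       
         ┃inactive,81.52,2024-01-09,Lond┃       
         ┃pending,71.80,2024-02-06,Tokyo┃       
         ┃pending,0.25,2024-05-15,Toront┃       
         ┃completed,7.20,2024-06-21,Pari┃       
         ┃                              ┃       
         ┃                              ┃       
         ┗━━━━━━━━━━━━━━━━━━━━━━━━━━━━━━┛       
                                                


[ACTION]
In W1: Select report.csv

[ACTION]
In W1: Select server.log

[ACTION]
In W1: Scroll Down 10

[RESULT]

                                                
         ┏━━━━━━━━━━━━━━━━━━━━━━━━━━━━━━┓       
         ┃ TabContainer                 ┃       
         ┠──────────────────────────────┨       
         ┃ report.csv │[server.log]│ app┃       
         ┃──────────────────────────────┃       
         ┃2024-01-15 00:00:08.206 [INFO]┃       
         ┃                              ┃       
         ┃                              ┃       
         ┃                              ┃       
         ┃                              ┃       
         ┃                              ┃       
         ┃                              ┃       
         ┃                              ┃       
         ┃                              ┃       
         ┃                              ┃       
         ┃                              ┃       
         ┃                              ┃       
         ┃                              ┃       
         ┗━━━━━━━━━━━━━━━━━━━━━━━━━━━━━━┛       
                                                
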